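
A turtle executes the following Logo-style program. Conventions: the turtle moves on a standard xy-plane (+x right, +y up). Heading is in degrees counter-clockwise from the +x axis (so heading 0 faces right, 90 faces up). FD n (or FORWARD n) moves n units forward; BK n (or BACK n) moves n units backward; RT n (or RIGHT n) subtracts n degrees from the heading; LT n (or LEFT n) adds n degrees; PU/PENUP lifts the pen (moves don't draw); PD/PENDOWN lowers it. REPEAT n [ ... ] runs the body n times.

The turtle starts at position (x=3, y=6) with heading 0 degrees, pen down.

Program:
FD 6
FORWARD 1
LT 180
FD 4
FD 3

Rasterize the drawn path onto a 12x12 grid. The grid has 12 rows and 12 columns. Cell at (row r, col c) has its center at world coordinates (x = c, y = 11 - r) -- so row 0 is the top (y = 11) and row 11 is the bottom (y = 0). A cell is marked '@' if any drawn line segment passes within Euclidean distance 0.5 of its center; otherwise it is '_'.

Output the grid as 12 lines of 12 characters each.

Answer: ____________
____________
____________
____________
____________
___@@@@@@@@_
____________
____________
____________
____________
____________
____________

Derivation:
Segment 0: (3,6) -> (9,6)
Segment 1: (9,6) -> (10,6)
Segment 2: (10,6) -> (6,6)
Segment 3: (6,6) -> (3,6)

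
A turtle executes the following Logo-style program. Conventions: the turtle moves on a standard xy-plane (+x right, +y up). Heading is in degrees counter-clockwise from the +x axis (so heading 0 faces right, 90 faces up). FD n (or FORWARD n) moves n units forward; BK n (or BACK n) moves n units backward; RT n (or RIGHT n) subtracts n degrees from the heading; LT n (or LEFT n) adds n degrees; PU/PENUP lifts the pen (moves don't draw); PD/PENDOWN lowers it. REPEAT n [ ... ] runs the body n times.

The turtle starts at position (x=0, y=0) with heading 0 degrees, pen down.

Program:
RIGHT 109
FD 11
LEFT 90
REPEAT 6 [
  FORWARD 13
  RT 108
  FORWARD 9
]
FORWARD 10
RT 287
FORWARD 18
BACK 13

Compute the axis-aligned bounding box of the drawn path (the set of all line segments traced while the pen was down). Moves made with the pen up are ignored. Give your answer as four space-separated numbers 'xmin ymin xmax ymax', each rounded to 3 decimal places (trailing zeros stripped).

Executing turtle program step by step:
Start: pos=(0,0), heading=0, pen down
RT 109: heading 0 -> 251
FD 11: (0,0) -> (-3.581,-10.401) [heading=251, draw]
LT 90: heading 251 -> 341
REPEAT 6 [
  -- iteration 1/6 --
  FD 13: (-3.581,-10.401) -> (8.71,-14.633) [heading=341, draw]
  RT 108: heading 341 -> 233
  FD 9: (8.71,-14.633) -> (3.294,-21.821) [heading=233, draw]
  -- iteration 2/6 --
  FD 13: (3.294,-21.821) -> (-4.529,-32.203) [heading=233, draw]
  RT 108: heading 233 -> 125
  FD 9: (-4.529,-32.203) -> (-9.692,-24.831) [heading=125, draw]
  -- iteration 3/6 --
  FD 13: (-9.692,-24.831) -> (-17.148,-14.182) [heading=125, draw]
  RT 108: heading 125 -> 17
  FD 9: (-17.148,-14.182) -> (-8.541,-11.55) [heading=17, draw]
  -- iteration 4/6 --
  FD 13: (-8.541,-11.55) -> (3.891,-7.75) [heading=17, draw]
  RT 108: heading 17 -> 269
  FD 9: (3.891,-7.75) -> (3.734,-16.748) [heading=269, draw]
  -- iteration 5/6 --
  FD 13: (3.734,-16.748) -> (3.507,-29.746) [heading=269, draw]
  RT 108: heading 269 -> 161
  FD 9: (3.507,-29.746) -> (-5.003,-26.816) [heading=161, draw]
  -- iteration 6/6 --
  FD 13: (-5.003,-26.816) -> (-17.295,-22.584) [heading=161, draw]
  RT 108: heading 161 -> 53
  FD 9: (-17.295,-22.584) -> (-11.878,-15.396) [heading=53, draw]
]
FD 10: (-11.878,-15.396) -> (-5.86,-7.41) [heading=53, draw]
RT 287: heading 53 -> 126
FD 18: (-5.86,-7.41) -> (-16.44,7.153) [heading=126, draw]
BK 13: (-16.44,7.153) -> (-8.799,-3.365) [heading=126, draw]
Final: pos=(-8.799,-3.365), heading=126, 16 segment(s) drawn

Segment endpoints: x in {-17.295, -17.148, -16.44, -11.878, -9.692, -8.799, -8.541, -5.86, -5.003, -4.529, -3.581, 0, 3.294, 3.507, 3.734, 3.891, 8.71}, y in {-32.203, -29.746, -26.816, -24.831, -22.584, -21.821, -16.748, -15.396, -14.633, -14.182, -11.55, -10.401, -7.75, -7.41, -3.365, 0, 7.153}
xmin=-17.295, ymin=-32.203, xmax=8.71, ymax=7.153

Answer: -17.295 -32.203 8.71 7.153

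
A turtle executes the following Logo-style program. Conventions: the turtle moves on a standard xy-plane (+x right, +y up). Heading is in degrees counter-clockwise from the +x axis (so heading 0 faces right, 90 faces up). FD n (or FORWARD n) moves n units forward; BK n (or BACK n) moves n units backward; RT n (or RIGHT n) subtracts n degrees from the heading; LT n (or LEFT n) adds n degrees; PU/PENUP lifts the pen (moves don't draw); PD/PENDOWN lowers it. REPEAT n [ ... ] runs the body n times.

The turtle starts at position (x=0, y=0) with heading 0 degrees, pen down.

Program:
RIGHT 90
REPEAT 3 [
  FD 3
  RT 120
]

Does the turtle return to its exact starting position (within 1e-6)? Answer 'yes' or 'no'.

Executing turtle program step by step:
Start: pos=(0,0), heading=0, pen down
RT 90: heading 0 -> 270
REPEAT 3 [
  -- iteration 1/3 --
  FD 3: (0,0) -> (0,-3) [heading=270, draw]
  RT 120: heading 270 -> 150
  -- iteration 2/3 --
  FD 3: (0,-3) -> (-2.598,-1.5) [heading=150, draw]
  RT 120: heading 150 -> 30
  -- iteration 3/3 --
  FD 3: (-2.598,-1.5) -> (0,0) [heading=30, draw]
  RT 120: heading 30 -> 270
]
Final: pos=(0,0), heading=270, 3 segment(s) drawn

Start position: (0, 0)
Final position: (0, 0)
Distance = 0; < 1e-6 -> CLOSED

Answer: yes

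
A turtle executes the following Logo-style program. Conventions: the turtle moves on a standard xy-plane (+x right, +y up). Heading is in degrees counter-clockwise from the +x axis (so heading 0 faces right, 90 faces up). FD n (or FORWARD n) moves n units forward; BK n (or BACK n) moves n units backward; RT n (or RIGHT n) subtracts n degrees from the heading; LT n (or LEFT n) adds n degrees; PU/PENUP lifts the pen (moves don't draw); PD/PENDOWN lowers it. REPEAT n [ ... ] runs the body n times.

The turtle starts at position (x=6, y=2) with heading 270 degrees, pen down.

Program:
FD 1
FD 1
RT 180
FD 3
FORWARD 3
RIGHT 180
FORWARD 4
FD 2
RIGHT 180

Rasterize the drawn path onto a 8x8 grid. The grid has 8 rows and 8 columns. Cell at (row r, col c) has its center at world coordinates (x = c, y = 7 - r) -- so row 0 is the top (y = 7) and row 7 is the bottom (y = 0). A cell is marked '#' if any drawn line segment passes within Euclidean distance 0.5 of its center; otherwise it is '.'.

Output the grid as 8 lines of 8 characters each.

Answer: ........
......#.
......#.
......#.
......#.
......#.
......#.
......#.

Derivation:
Segment 0: (6,2) -> (6,1)
Segment 1: (6,1) -> (6,0)
Segment 2: (6,0) -> (6,3)
Segment 3: (6,3) -> (6,6)
Segment 4: (6,6) -> (6,2)
Segment 5: (6,2) -> (6,0)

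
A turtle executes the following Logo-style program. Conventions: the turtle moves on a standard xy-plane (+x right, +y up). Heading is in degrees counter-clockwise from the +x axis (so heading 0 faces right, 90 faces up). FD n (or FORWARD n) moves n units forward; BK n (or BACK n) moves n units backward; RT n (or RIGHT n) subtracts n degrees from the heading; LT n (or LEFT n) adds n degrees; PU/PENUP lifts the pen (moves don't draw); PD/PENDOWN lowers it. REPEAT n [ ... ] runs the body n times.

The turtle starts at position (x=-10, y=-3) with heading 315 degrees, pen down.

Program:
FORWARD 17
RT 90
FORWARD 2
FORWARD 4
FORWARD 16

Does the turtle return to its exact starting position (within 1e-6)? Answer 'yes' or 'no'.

Answer: no

Derivation:
Executing turtle program step by step:
Start: pos=(-10,-3), heading=315, pen down
FD 17: (-10,-3) -> (2.021,-15.021) [heading=315, draw]
RT 90: heading 315 -> 225
FD 2: (2.021,-15.021) -> (0.607,-16.435) [heading=225, draw]
FD 4: (0.607,-16.435) -> (-2.222,-19.263) [heading=225, draw]
FD 16: (-2.222,-19.263) -> (-13.536,-30.577) [heading=225, draw]
Final: pos=(-13.536,-30.577), heading=225, 4 segment(s) drawn

Start position: (-10, -3)
Final position: (-13.536, -30.577)
Distance = 27.803; >= 1e-6 -> NOT closed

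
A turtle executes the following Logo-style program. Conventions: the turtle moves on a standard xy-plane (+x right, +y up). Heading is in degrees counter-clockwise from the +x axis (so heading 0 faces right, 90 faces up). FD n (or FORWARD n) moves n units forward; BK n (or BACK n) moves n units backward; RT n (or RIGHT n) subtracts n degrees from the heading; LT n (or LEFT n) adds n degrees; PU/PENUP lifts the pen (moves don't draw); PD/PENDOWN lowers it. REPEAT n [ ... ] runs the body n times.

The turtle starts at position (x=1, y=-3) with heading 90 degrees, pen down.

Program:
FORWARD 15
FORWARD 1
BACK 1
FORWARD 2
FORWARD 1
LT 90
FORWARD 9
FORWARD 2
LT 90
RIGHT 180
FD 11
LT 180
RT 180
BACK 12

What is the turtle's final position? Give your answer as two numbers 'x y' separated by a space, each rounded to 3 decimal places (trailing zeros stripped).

Answer: -10 14

Derivation:
Executing turtle program step by step:
Start: pos=(1,-3), heading=90, pen down
FD 15: (1,-3) -> (1,12) [heading=90, draw]
FD 1: (1,12) -> (1,13) [heading=90, draw]
BK 1: (1,13) -> (1,12) [heading=90, draw]
FD 2: (1,12) -> (1,14) [heading=90, draw]
FD 1: (1,14) -> (1,15) [heading=90, draw]
LT 90: heading 90 -> 180
FD 9: (1,15) -> (-8,15) [heading=180, draw]
FD 2: (-8,15) -> (-10,15) [heading=180, draw]
LT 90: heading 180 -> 270
RT 180: heading 270 -> 90
FD 11: (-10,15) -> (-10,26) [heading=90, draw]
LT 180: heading 90 -> 270
RT 180: heading 270 -> 90
BK 12: (-10,26) -> (-10,14) [heading=90, draw]
Final: pos=(-10,14), heading=90, 9 segment(s) drawn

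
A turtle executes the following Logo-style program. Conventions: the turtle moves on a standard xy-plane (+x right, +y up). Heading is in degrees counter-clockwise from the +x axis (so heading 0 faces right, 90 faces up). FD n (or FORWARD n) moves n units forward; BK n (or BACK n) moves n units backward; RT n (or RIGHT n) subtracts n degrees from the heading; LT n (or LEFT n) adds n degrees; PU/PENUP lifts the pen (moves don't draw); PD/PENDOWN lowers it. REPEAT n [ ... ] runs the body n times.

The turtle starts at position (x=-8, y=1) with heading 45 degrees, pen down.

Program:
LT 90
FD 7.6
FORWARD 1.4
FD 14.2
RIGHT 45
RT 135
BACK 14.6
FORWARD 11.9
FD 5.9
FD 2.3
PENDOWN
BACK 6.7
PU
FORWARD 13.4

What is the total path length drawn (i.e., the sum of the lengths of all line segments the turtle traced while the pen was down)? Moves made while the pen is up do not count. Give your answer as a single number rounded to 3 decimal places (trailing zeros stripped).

Answer: 64.6

Derivation:
Executing turtle program step by step:
Start: pos=(-8,1), heading=45, pen down
LT 90: heading 45 -> 135
FD 7.6: (-8,1) -> (-13.374,6.374) [heading=135, draw]
FD 1.4: (-13.374,6.374) -> (-14.364,7.364) [heading=135, draw]
FD 14.2: (-14.364,7.364) -> (-24.405,17.405) [heading=135, draw]
RT 45: heading 135 -> 90
RT 135: heading 90 -> 315
BK 14.6: (-24.405,17.405) -> (-34.729,27.729) [heading=315, draw]
FD 11.9: (-34.729,27.729) -> (-26.314,19.314) [heading=315, draw]
FD 5.9: (-26.314,19.314) -> (-22.142,15.142) [heading=315, draw]
FD 2.3: (-22.142,15.142) -> (-20.516,13.516) [heading=315, draw]
PD: pen down
BK 6.7: (-20.516,13.516) -> (-25.253,18.253) [heading=315, draw]
PU: pen up
FD 13.4: (-25.253,18.253) -> (-15.778,8.778) [heading=315, move]
Final: pos=(-15.778,8.778), heading=315, 8 segment(s) drawn

Segment lengths:
  seg 1: (-8,1) -> (-13.374,6.374), length = 7.6
  seg 2: (-13.374,6.374) -> (-14.364,7.364), length = 1.4
  seg 3: (-14.364,7.364) -> (-24.405,17.405), length = 14.2
  seg 4: (-24.405,17.405) -> (-34.729,27.729), length = 14.6
  seg 5: (-34.729,27.729) -> (-26.314,19.314), length = 11.9
  seg 6: (-26.314,19.314) -> (-22.142,15.142), length = 5.9
  seg 7: (-22.142,15.142) -> (-20.516,13.516), length = 2.3
  seg 8: (-20.516,13.516) -> (-25.253,18.253), length = 6.7
Total = 64.6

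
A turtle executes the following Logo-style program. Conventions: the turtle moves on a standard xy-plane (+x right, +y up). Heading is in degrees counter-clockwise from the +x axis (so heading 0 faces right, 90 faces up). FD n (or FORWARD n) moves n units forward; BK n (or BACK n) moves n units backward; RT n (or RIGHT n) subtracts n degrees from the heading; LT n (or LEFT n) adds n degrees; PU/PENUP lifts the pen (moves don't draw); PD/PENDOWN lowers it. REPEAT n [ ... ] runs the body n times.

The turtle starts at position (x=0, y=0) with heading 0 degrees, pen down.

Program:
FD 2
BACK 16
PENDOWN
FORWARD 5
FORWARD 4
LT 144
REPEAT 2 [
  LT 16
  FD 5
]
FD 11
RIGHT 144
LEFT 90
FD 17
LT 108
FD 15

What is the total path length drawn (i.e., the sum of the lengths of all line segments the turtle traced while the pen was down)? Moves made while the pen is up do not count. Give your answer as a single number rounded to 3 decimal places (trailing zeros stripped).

Answer: 80

Derivation:
Executing turtle program step by step:
Start: pos=(0,0), heading=0, pen down
FD 2: (0,0) -> (2,0) [heading=0, draw]
BK 16: (2,0) -> (-14,0) [heading=0, draw]
PD: pen down
FD 5: (-14,0) -> (-9,0) [heading=0, draw]
FD 4: (-9,0) -> (-5,0) [heading=0, draw]
LT 144: heading 0 -> 144
REPEAT 2 [
  -- iteration 1/2 --
  LT 16: heading 144 -> 160
  FD 5: (-5,0) -> (-9.698,1.71) [heading=160, draw]
  -- iteration 2/2 --
  LT 16: heading 160 -> 176
  FD 5: (-9.698,1.71) -> (-14.686,2.059) [heading=176, draw]
]
FD 11: (-14.686,2.059) -> (-25.659,2.826) [heading=176, draw]
RT 144: heading 176 -> 32
LT 90: heading 32 -> 122
FD 17: (-25.659,2.826) -> (-34.668,17.243) [heading=122, draw]
LT 108: heading 122 -> 230
FD 15: (-34.668,17.243) -> (-44.31,5.752) [heading=230, draw]
Final: pos=(-44.31,5.752), heading=230, 9 segment(s) drawn

Segment lengths:
  seg 1: (0,0) -> (2,0), length = 2
  seg 2: (2,0) -> (-14,0), length = 16
  seg 3: (-14,0) -> (-9,0), length = 5
  seg 4: (-9,0) -> (-5,0), length = 4
  seg 5: (-5,0) -> (-9.698,1.71), length = 5
  seg 6: (-9.698,1.71) -> (-14.686,2.059), length = 5
  seg 7: (-14.686,2.059) -> (-25.659,2.826), length = 11
  seg 8: (-25.659,2.826) -> (-34.668,17.243), length = 17
  seg 9: (-34.668,17.243) -> (-44.31,5.752), length = 15
Total = 80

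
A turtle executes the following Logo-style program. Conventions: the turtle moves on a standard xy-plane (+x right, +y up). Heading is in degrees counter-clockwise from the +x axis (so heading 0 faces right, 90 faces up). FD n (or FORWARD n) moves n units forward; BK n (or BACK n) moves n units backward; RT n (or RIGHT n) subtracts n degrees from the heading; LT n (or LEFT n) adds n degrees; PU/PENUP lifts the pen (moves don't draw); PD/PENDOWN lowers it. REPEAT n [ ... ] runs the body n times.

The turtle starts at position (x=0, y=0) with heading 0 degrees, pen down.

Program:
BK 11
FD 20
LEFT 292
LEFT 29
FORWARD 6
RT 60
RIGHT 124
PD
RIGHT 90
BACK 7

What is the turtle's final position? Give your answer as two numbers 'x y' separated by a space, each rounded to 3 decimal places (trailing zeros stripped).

Answer: 8.889 -8.895

Derivation:
Executing turtle program step by step:
Start: pos=(0,0), heading=0, pen down
BK 11: (0,0) -> (-11,0) [heading=0, draw]
FD 20: (-11,0) -> (9,0) [heading=0, draw]
LT 292: heading 0 -> 292
LT 29: heading 292 -> 321
FD 6: (9,0) -> (13.663,-3.776) [heading=321, draw]
RT 60: heading 321 -> 261
RT 124: heading 261 -> 137
PD: pen down
RT 90: heading 137 -> 47
BK 7: (13.663,-3.776) -> (8.889,-8.895) [heading=47, draw]
Final: pos=(8.889,-8.895), heading=47, 4 segment(s) drawn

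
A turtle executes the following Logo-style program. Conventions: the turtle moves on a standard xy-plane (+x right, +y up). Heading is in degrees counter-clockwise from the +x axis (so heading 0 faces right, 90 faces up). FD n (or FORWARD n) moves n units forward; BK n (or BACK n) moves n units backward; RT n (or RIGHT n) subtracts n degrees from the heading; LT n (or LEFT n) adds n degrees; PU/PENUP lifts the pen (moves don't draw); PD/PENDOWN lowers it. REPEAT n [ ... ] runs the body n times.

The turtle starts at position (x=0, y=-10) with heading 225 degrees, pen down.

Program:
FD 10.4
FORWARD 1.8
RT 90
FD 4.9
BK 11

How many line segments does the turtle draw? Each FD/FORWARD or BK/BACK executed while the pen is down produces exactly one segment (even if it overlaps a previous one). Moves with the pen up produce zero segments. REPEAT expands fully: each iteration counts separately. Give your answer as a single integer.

Executing turtle program step by step:
Start: pos=(0,-10), heading=225, pen down
FD 10.4: (0,-10) -> (-7.354,-17.354) [heading=225, draw]
FD 1.8: (-7.354,-17.354) -> (-8.627,-18.627) [heading=225, draw]
RT 90: heading 225 -> 135
FD 4.9: (-8.627,-18.627) -> (-12.092,-15.162) [heading=135, draw]
BK 11: (-12.092,-15.162) -> (-4.313,-22.94) [heading=135, draw]
Final: pos=(-4.313,-22.94), heading=135, 4 segment(s) drawn
Segments drawn: 4

Answer: 4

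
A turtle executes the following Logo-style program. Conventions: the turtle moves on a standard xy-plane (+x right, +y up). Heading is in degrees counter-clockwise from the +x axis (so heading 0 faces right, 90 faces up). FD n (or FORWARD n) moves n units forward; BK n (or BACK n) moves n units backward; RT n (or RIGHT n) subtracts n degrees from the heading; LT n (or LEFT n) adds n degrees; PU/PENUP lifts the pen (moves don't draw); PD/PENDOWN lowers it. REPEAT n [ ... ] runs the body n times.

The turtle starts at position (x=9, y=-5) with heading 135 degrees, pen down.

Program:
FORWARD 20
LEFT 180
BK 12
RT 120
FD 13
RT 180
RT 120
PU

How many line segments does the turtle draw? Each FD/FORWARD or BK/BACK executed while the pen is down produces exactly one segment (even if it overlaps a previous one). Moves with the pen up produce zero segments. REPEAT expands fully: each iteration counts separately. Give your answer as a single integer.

Executing turtle program step by step:
Start: pos=(9,-5), heading=135, pen down
FD 20: (9,-5) -> (-5.142,9.142) [heading=135, draw]
LT 180: heading 135 -> 315
BK 12: (-5.142,9.142) -> (-13.627,17.627) [heading=315, draw]
RT 120: heading 315 -> 195
FD 13: (-13.627,17.627) -> (-26.184,14.263) [heading=195, draw]
RT 180: heading 195 -> 15
RT 120: heading 15 -> 255
PU: pen up
Final: pos=(-26.184,14.263), heading=255, 3 segment(s) drawn
Segments drawn: 3

Answer: 3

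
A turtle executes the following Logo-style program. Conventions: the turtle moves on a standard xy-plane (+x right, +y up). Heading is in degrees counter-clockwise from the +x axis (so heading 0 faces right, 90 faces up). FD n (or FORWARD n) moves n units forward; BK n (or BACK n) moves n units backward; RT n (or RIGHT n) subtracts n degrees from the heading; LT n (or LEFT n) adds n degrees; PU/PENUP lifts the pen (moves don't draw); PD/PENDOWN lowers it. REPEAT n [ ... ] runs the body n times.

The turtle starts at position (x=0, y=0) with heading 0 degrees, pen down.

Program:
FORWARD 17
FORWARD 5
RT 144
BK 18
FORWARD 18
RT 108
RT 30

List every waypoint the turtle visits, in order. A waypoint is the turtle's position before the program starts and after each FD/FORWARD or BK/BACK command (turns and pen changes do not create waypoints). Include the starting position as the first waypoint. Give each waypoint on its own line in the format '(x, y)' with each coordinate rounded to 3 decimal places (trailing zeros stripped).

Answer: (0, 0)
(17, 0)
(22, 0)
(36.562, 10.58)
(22, 0)

Derivation:
Executing turtle program step by step:
Start: pos=(0,0), heading=0, pen down
FD 17: (0,0) -> (17,0) [heading=0, draw]
FD 5: (17,0) -> (22,0) [heading=0, draw]
RT 144: heading 0 -> 216
BK 18: (22,0) -> (36.562,10.58) [heading=216, draw]
FD 18: (36.562,10.58) -> (22,0) [heading=216, draw]
RT 108: heading 216 -> 108
RT 30: heading 108 -> 78
Final: pos=(22,0), heading=78, 4 segment(s) drawn
Waypoints (5 total):
(0, 0)
(17, 0)
(22, 0)
(36.562, 10.58)
(22, 0)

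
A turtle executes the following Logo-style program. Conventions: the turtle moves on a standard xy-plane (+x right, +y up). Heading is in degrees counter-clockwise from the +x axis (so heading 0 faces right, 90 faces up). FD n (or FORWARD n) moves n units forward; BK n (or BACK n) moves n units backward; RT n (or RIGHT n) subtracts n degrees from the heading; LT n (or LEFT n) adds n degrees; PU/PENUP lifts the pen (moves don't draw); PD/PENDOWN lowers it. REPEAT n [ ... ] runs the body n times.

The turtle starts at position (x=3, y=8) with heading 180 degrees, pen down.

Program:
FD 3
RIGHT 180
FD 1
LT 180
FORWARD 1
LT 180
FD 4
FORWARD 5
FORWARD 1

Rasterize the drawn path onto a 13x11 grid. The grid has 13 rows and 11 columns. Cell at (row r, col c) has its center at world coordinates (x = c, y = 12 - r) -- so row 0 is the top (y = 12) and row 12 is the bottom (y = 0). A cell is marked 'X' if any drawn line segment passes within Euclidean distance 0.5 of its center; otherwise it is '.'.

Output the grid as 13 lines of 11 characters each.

Answer: ...........
...........
...........
...........
XXXXXXXXXXX
...........
...........
...........
...........
...........
...........
...........
...........

Derivation:
Segment 0: (3,8) -> (0,8)
Segment 1: (0,8) -> (1,8)
Segment 2: (1,8) -> (0,8)
Segment 3: (0,8) -> (4,8)
Segment 4: (4,8) -> (9,8)
Segment 5: (9,8) -> (10,8)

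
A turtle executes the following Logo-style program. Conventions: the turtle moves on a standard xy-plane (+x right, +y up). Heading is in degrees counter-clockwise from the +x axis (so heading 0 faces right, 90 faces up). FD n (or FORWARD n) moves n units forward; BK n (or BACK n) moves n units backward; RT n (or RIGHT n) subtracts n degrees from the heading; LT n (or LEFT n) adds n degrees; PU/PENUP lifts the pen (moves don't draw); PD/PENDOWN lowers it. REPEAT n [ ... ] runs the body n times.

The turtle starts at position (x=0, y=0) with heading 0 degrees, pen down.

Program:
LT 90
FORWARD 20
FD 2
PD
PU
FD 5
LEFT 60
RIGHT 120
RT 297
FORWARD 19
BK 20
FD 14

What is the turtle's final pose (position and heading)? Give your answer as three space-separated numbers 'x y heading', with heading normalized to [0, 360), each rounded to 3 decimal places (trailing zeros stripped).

Answer: -0.68 39.982 93

Derivation:
Executing turtle program step by step:
Start: pos=(0,0), heading=0, pen down
LT 90: heading 0 -> 90
FD 20: (0,0) -> (0,20) [heading=90, draw]
FD 2: (0,20) -> (0,22) [heading=90, draw]
PD: pen down
PU: pen up
FD 5: (0,22) -> (0,27) [heading=90, move]
LT 60: heading 90 -> 150
RT 120: heading 150 -> 30
RT 297: heading 30 -> 93
FD 19: (0,27) -> (-0.994,45.974) [heading=93, move]
BK 20: (-0.994,45.974) -> (0.052,26.001) [heading=93, move]
FD 14: (0.052,26.001) -> (-0.68,39.982) [heading=93, move]
Final: pos=(-0.68,39.982), heading=93, 2 segment(s) drawn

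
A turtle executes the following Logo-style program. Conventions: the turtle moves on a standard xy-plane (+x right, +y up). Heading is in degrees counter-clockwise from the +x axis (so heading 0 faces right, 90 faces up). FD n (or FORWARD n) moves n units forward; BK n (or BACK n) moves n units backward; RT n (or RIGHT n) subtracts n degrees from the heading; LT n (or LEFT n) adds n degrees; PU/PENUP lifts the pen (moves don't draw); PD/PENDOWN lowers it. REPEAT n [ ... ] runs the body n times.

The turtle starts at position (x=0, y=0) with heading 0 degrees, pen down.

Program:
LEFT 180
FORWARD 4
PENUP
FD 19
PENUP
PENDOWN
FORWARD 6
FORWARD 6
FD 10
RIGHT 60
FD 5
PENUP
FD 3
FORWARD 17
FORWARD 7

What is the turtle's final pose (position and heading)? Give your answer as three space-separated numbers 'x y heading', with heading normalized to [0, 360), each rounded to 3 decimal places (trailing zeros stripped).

Answer: -61 27.713 120

Derivation:
Executing turtle program step by step:
Start: pos=(0,0), heading=0, pen down
LT 180: heading 0 -> 180
FD 4: (0,0) -> (-4,0) [heading=180, draw]
PU: pen up
FD 19: (-4,0) -> (-23,0) [heading=180, move]
PU: pen up
PD: pen down
FD 6: (-23,0) -> (-29,0) [heading=180, draw]
FD 6: (-29,0) -> (-35,0) [heading=180, draw]
FD 10: (-35,0) -> (-45,0) [heading=180, draw]
RT 60: heading 180 -> 120
FD 5: (-45,0) -> (-47.5,4.33) [heading=120, draw]
PU: pen up
FD 3: (-47.5,4.33) -> (-49,6.928) [heading=120, move]
FD 17: (-49,6.928) -> (-57.5,21.651) [heading=120, move]
FD 7: (-57.5,21.651) -> (-61,27.713) [heading=120, move]
Final: pos=(-61,27.713), heading=120, 5 segment(s) drawn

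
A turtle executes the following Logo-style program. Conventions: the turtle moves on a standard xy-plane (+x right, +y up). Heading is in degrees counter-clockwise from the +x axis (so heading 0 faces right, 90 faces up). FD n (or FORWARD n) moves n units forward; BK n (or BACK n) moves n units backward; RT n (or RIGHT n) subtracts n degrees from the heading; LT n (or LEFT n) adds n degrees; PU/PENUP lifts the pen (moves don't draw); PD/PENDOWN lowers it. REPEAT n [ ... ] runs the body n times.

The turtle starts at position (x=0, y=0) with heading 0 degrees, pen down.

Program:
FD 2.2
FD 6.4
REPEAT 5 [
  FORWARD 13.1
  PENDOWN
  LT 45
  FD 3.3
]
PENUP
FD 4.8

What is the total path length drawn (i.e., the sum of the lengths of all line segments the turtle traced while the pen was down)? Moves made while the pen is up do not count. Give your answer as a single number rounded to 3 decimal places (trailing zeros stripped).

Answer: 90.6

Derivation:
Executing turtle program step by step:
Start: pos=(0,0), heading=0, pen down
FD 2.2: (0,0) -> (2.2,0) [heading=0, draw]
FD 6.4: (2.2,0) -> (8.6,0) [heading=0, draw]
REPEAT 5 [
  -- iteration 1/5 --
  FD 13.1: (8.6,0) -> (21.7,0) [heading=0, draw]
  PD: pen down
  LT 45: heading 0 -> 45
  FD 3.3: (21.7,0) -> (24.033,2.333) [heading=45, draw]
  -- iteration 2/5 --
  FD 13.1: (24.033,2.333) -> (33.297,11.597) [heading=45, draw]
  PD: pen down
  LT 45: heading 45 -> 90
  FD 3.3: (33.297,11.597) -> (33.297,14.897) [heading=90, draw]
  -- iteration 3/5 --
  FD 13.1: (33.297,14.897) -> (33.297,27.997) [heading=90, draw]
  PD: pen down
  LT 45: heading 90 -> 135
  FD 3.3: (33.297,27.997) -> (30.963,30.33) [heading=135, draw]
  -- iteration 4/5 --
  FD 13.1: (30.963,30.33) -> (21.7,39.593) [heading=135, draw]
  PD: pen down
  LT 45: heading 135 -> 180
  FD 3.3: (21.7,39.593) -> (18.4,39.593) [heading=180, draw]
  -- iteration 5/5 --
  FD 13.1: (18.4,39.593) -> (5.3,39.593) [heading=180, draw]
  PD: pen down
  LT 45: heading 180 -> 225
  FD 3.3: (5.3,39.593) -> (2.967,37.26) [heading=225, draw]
]
PU: pen up
FD 4.8: (2.967,37.26) -> (-0.428,33.866) [heading=225, move]
Final: pos=(-0.428,33.866), heading=225, 12 segment(s) drawn

Segment lengths:
  seg 1: (0,0) -> (2.2,0), length = 2.2
  seg 2: (2.2,0) -> (8.6,0), length = 6.4
  seg 3: (8.6,0) -> (21.7,0), length = 13.1
  seg 4: (21.7,0) -> (24.033,2.333), length = 3.3
  seg 5: (24.033,2.333) -> (33.297,11.597), length = 13.1
  seg 6: (33.297,11.597) -> (33.297,14.897), length = 3.3
  seg 7: (33.297,14.897) -> (33.297,27.997), length = 13.1
  seg 8: (33.297,27.997) -> (30.963,30.33), length = 3.3
  seg 9: (30.963,30.33) -> (21.7,39.593), length = 13.1
  seg 10: (21.7,39.593) -> (18.4,39.593), length = 3.3
  seg 11: (18.4,39.593) -> (5.3,39.593), length = 13.1
  seg 12: (5.3,39.593) -> (2.967,37.26), length = 3.3
Total = 90.6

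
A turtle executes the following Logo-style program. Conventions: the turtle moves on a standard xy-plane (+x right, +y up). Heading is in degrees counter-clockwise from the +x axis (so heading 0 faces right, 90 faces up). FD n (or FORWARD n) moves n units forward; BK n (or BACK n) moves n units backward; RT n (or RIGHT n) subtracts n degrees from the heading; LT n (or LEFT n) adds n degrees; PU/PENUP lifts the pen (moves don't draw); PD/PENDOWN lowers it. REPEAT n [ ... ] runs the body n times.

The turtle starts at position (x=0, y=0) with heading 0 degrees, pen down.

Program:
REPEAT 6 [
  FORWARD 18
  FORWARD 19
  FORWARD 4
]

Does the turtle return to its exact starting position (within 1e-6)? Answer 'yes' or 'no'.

Answer: no

Derivation:
Executing turtle program step by step:
Start: pos=(0,0), heading=0, pen down
REPEAT 6 [
  -- iteration 1/6 --
  FD 18: (0,0) -> (18,0) [heading=0, draw]
  FD 19: (18,0) -> (37,0) [heading=0, draw]
  FD 4: (37,0) -> (41,0) [heading=0, draw]
  -- iteration 2/6 --
  FD 18: (41,0) -> (59,0) [heading=0, draw]
  FD 19: (59,0) -> (78,0) [heading=0, draw]
  FD 4: (78,0) -> (82,0) [heading=0, draw]
  -- iteration 3/6 --
  FD 18: (82,0) -> (100,0) [heading=0, draw]
  FD 19: (100,0) -> (119,0) [heading=0, draw]
  FD 4: (119,0) -> (123,0) [heading=0, draw]
  -- iteration 4/6 --
  FD 18: (123,0) -> (141,0) [heading=0, draw]
  FD 19: (141,0) -> (160,0) [heading=0, draw]
  FD 4: (160,0) -> (164,0) [heading=0, draw]
  -- iteration 5/6 --
  FD 18: (164,0) -> (182,0) [heading=0, draw]
  FD 19: (182,0) -> (201,0) [heading=0, draw]
  FD 4: (201,0) -> (205,0) [heading=0, draw]
  -- iteration 6/6 --
  FD 18: (205,0) -> (223,0) [heading=0, draw]
  FD 19: (223,0) -> (242,0) [heading=0, draw]
  FD 4: (242,0) -> (246,0) [heading=0, draw]
]
Final: pos=(246,0), heading=0, 18 segment(s) drawn

Start position: (0, 0)
Final position: (246, 0)
Distance = 246; >= 1e-6 -> NOT closed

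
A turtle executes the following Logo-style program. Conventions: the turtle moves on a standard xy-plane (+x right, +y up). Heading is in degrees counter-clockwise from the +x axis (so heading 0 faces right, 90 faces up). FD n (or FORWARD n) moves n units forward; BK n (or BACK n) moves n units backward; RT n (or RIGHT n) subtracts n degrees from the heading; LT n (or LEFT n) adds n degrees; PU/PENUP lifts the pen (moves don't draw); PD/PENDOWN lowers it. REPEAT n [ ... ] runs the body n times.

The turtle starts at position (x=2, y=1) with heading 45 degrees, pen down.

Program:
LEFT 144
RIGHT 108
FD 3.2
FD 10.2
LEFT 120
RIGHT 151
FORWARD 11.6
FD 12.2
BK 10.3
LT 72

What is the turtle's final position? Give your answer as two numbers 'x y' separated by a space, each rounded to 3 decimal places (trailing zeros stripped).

Answer: 12.774 24.577

Derivation:
Executing turtle program step by step:
Start: pos=(2,1), heading=45, pen down
LT 144: heading 45 -> 189
RT 108: heading 189 -> 81
FD 3.2: (2,1) -> (2.501,4.161) [heading=81, draw]
FD 10.2: (2.501,4.161) -> (4.096,14.235) [heading=81, draw]
LT 120: heading 81 -> 201
RT 151: heading 201 -> 50
FD 11.6: (4.096,14.235) -> (11.553,23.121) [heading=50, draw]
FD 12.2: (11.553,23.121) -> (19.395,32.467) [heading=50, draw]
BK 10.3: (19.395,32.467) -> (12.774,24.577) [heading=50, draw]
LT 72: heading 50 -> 122
Final: pos=(12.774,24.577), heading=122, 5 segment(s) drawn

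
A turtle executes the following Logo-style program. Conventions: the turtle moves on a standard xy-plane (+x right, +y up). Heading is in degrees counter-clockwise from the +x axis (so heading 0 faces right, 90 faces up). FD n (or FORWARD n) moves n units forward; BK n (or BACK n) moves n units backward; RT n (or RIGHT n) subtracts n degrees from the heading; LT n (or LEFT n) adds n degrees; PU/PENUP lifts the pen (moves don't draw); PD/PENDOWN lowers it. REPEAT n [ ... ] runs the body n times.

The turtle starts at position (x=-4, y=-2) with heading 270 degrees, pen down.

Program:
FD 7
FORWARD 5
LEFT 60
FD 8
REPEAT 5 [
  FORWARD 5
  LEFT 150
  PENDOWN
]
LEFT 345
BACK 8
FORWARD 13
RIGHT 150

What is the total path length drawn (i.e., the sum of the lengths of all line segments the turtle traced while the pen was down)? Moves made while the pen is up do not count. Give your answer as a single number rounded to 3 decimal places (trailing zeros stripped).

Executing turtle program step by step:
Start: pos=(-4,-2), heading=270, pen down
FD 7: (-4,-2) -> (-4,-9) [heading=270, draw]
FD 5: (-4,-9) -> (-4,-14) [heading=270, draw]
LT 60: heading 270 -> 330
FD 8: (-4,-14) -> (2.928,-18) [heading=330, draw]
REPEAT 5 [
  -- iteration 1/5 --
  FD 5: (2.928,-18) -> (7.258,-20.5) [heading=330, draw]
  LT 150: heading 330 -> 120
  PD: pen down
  -- iteration 2/5 --
  FD 5: (7.258,-20.5) -> (4.758,-16.17) [heading=120, draw]
  LT 150: heading 120 -> 270
  PD: pen down
  -- iteration 3/5 --
  FD 5: (4.758,-16.17) -> (4.758,-21.17) [heading=270, draw]
  LT 150: heading 270 -> 60
  PD: pen down
  -- iteration 4/5 --
  FD 5: (4.758,-21.17) -> (7.258,-16.84) [heading=60, draw]
  LT 150: heading 60 -> 210
  PD: pen down
  -- iteration 5/5 --
  FD 5: (7.258,-16.84) -> (2.928,-19.34) [heading=210, draw]
  LT 150: heading 210 -> 0
  PD: pen down
]
LT 345: heading 0 -> 345
BK 8: (2.928,-19.34) -> (-4.799,-17.269) [heading=345, draw]
FD 13: (-4.799,-17.269) -> (7.758,-20.634) [heading=345, draw]
RT 150: heading 345 -> 195
Final: pos=(7.758,-20.634), heading=195, 10 segment(s) drawn

Segment lengths:
  seg 1: (-4,-2) -> (-4,-9), length = 7
  seg 2: (-4,-9) -> (-4,-14), length = 5
  seg 3: (-4,-14) -> (2.928,-18), length = 8
  seg 4: (2.928,-18) -> (7.258,-20.5), length = 5
  seg 5: (7.258,-20.5) -> (4.758,-16.17), length = 5
  seg 6: (4.758,-16.17) -> (4.758,-21.17), length = 5
  seg 7: (4.758,-21.17) -> (7.258,-16.84), length = 5
  seg 8: (7.258,-16.84) -> (2.928,-19.34), length = 5
  seg 9: (2.928,-19.34) -> (-4.799,-17.269), length = 8
  seg 10: (-4.799,-17.269) -> (7.758,-20.634), length = 13
Total = 66

Answer: 66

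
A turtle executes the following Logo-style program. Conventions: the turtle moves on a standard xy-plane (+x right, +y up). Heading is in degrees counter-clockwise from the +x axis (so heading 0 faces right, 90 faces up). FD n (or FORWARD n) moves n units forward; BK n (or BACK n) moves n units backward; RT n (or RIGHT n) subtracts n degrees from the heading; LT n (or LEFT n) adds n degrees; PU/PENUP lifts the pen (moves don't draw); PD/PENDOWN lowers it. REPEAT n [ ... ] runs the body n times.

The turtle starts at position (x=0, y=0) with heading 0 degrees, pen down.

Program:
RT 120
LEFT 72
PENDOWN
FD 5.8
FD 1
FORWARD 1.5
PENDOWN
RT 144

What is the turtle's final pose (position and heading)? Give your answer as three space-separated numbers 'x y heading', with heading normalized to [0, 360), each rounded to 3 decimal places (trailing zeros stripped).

Executing turtle program step by step:
Start: pos=(0,0), heading=0, pen down
RT 120: heading 0 -> 240
LT 72: heading 240 -> 312
PD: pen down
FD 5.8: (0,0) -> (3.881,-4.31) [heading=312, draw]
FD 1: (3.881,-4.31) -> (4.55,-5.053) [heading=312, draw]
FD 1.5: (4.55,-5.053) -> (5.554,-6.168) [heading=312, draw]
PD: pen down
RT 144: heading 312 -> 168
Final: pos=(5.554,-6.168), heading=168, 3 segment(s) drawn

Answer: 5.554 -6.168 168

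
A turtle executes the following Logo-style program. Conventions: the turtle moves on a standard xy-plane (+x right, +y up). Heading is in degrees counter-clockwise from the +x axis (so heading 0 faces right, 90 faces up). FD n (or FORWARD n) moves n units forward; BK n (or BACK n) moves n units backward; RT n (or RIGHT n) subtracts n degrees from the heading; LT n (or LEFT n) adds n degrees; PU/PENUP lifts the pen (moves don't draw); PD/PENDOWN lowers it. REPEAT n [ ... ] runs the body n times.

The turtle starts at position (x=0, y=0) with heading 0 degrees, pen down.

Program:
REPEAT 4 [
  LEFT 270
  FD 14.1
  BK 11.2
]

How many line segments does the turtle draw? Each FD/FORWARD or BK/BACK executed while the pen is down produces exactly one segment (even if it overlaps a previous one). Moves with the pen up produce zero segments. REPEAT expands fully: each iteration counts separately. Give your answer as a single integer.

Answer: 8

Derivation:
Executing turtle program step by step:
Start: pos=(0,0), heading=0, pen down
REPEAT 4 [
  -- iteration 1/4 --
  LT 270: heading 0 -> 270
  FD 14.1: (0,0) -> (0,-14.1) [heading=270, draw]
  BK 11.2: (0,-14.1) -> (0,-2.9) [heading=270, draw]
  -- iteration 2/4 --
  LT 270: heading 270 -> 180
  FD 14.1: (0,-2.9) -> (-14.1,-2.9) [heading=180, draw]
  BK 11.2: (-14.1,-2.9) -> (-2.9,-2.9) [heading=180, draw]
  -- iteration 3/4 --
  LT 270: heading 180 -> 90
  FD 14.1: (-2.9,-2.9) -> (-2.9,11.2) [heading=90, draw]
  BK 11.2: (-2.9,11.2) -> (-2.9,0) [heading=90, draw]
  -- iteration 4/4 --
  LT 270: heading 90 -> 0
  FD 14.1: (-2.9,0) -> (11.2,0) [heading=0, draw]
  BK 11.2: (11.2,0) -> (0,0) [heading=0, draw]
]
Final: pos=(0,0), heading=0, 8 segment(s) drawn
Segments drawn: 8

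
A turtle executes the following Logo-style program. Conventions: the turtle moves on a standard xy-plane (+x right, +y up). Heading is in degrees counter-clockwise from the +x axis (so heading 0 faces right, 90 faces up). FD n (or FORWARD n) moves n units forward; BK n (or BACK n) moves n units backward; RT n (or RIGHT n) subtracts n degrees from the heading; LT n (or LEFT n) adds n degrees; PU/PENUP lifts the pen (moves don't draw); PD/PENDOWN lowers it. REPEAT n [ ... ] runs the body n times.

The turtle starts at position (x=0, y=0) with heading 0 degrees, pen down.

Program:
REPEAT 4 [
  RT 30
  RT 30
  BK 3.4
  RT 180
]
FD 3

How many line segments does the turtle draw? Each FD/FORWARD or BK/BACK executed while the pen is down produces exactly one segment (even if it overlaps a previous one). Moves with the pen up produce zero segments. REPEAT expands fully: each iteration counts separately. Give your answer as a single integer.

Answer: 5

Derivation:
Executing turtle program step by step:
Start: pos=(0,0), heading=0, pen down
REPEAT 4 [
  -- iteration 1/4 --
  RT 30: heading 0 -> 330
  RT 30: heading 330 -> 300
  BK 3.4: (0,0) -> (-1.7,2.944) [heading=300, draw]
  RT 180: heading 300 -> 120
  -- iteration 2/4 --
  RT 30: heading 120 -> 90
  RT 30: heading 90 -> 60
  BK 3.4: (-1.7,2.944) -> (-3.4,0) [heading=60, draw]
  RT 180: heading 60 -> 240
  -- iteration 3/4 --
  RT 30: heading 240 -> 210
  RT 30: heading 210 -> 180
  BK 3.4: (-3.4,0) -> (0,0) [heading=180, draw]
  RT 180: heading 180 -> 0
  -- iteration 4/4 --
  RT 30: heading 0 -> 330
  RT 30: heading 330 -> 300
  BK 3.4: (0,0) -> (-1.7,2.944) [heading=300, draw]
  RT 180: heading 300 -> 120
]
FD 3: (-1.7,2.944) -> (-3.2,5.543) [heading=120, draw]
Final: pos=(-3.2,5.543), heading=120, 5 segment(s) drawn
Segments drawn: 5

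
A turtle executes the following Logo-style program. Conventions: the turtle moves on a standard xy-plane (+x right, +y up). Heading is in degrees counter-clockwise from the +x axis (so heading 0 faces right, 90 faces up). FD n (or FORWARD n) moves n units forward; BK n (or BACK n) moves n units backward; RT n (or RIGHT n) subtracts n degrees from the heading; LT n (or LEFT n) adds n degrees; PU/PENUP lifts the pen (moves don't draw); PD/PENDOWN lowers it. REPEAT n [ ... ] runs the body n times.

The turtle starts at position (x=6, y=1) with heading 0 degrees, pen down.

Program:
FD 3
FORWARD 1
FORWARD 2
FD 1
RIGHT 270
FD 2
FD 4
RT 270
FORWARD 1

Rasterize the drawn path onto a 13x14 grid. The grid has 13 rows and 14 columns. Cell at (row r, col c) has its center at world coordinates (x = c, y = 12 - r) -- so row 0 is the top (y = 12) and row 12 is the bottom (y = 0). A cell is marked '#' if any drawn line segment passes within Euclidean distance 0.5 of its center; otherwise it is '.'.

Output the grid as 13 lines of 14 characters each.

Answer: ..............
..............
..............
..............
..............
............##
.............#
.............#
.............#
.............#
.............#
......########
..............

Derivation:
Segment 0: (6,1) -> (9,1)
Segment 1: (9,1) -> (10,1)
Segment 2: (10,1) -> (12,1)
Segment 3: (12,1) -> (13,1)
Segment 4: (13,1) -> (13,3)
Segment 5: (13,3) -> (13,7)
Segment 6: (13,7) -> (12,7)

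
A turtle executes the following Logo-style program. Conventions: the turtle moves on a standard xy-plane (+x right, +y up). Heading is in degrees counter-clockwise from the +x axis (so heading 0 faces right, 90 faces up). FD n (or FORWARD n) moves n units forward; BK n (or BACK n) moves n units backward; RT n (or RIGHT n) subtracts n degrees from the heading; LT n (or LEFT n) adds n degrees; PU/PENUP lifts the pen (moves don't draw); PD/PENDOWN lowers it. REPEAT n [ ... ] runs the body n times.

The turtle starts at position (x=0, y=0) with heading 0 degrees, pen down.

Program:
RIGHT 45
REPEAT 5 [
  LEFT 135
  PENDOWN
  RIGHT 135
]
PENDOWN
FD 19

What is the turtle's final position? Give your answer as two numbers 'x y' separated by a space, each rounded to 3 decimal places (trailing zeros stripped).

Answer: 13.435 -13.435

Derivation:
Executing turtle program step by step:
Start: pos=(0,0), heading=0, pen down
RT 45: heading 0 -> 315
REPEAT 5 [
  -- iteration 1/5 --
  LT 135: heading 315 -> 90
  PD: pen down
  RT 135: heading 90 -> 315
  -- iteration 2/5 --
  LT 135: heading 315 -> 90
  PD: pen down
  RT 135: heading 90 -> 315
  -- iteration 3/5 --
  LT 135: heading 315 -> 90
  PD: pen down
  RT 135: heading 90 -> 315
  -- iteration 4/5 --
  LT 135: heading 315 -> 90
  PD: pen down
  RT 135: heading 90 -> 315
  -- iteration 5/5 --
  LT 135: heading 315 -> 90
  PD: pen down
  RT 135: heading 90 -> 315
]
PD: pen down
FD 19: (0,0) -> (13.435,-13.435) [heading=315, draw]
Final: pos=(13.435,-13.435), heading=315, 1 segment(s) drawn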